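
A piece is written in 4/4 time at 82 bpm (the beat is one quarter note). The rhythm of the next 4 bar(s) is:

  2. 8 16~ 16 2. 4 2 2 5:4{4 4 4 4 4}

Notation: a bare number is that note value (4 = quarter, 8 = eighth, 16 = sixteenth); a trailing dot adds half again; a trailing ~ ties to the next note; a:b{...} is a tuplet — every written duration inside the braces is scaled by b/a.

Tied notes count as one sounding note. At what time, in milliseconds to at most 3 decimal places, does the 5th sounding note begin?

note 5 onset = 7b = 5121.951ms

1. 0.0ms @ 0 + 2195.122ms (3)
2. 2195.122ms @ 3 + 365.854ms (1/2)
3. 2560.976ms @ 7/2 + 365.854ms (1/2)
4. 2926.829ms @ 4 + 2195.122ms (3)
5. 5121.951ms @ 7 + 731.707ms (1)
6. 5853.659ms @ 8 + 1463.415ms (2)
7. 7317.073ms @ 10 + 1463.415ms (2)
8. 8780.488ms @ 12 + 585.366ms (4/5)
9. 9365.854ms @ 64/5 + 585.366ms (4/5)
10. 9951.22ms @ 68/5 + 585.366ms (4/5)
11. 10536.585ms @ 72/5 + 585.366ms (4/5)
12. 11121.951ms @ 76/5 + 585.366ms (4/5)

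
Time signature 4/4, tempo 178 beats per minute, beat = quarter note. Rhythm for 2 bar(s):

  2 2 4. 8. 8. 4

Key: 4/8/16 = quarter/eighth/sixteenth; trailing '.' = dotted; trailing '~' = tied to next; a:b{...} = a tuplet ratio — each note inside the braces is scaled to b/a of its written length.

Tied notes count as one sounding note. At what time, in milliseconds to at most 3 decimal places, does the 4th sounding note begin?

1. 0.0ms @ 0 + 674.157ms (2)
2. 674.157ms @ 2 + 674.157ms (2)
3. 1348.315ms @ 4 + 505.618ms (3/2)
4. 1853.933ms @ 11/2 + 252.809ms (3/4)
5. 2106.742ms @ 25/4 + 252.809ms (3/4)
6. 2359.551ms @ 7 + 337.079ms (1)

note 4 onset = 11/2b = 1853.933ms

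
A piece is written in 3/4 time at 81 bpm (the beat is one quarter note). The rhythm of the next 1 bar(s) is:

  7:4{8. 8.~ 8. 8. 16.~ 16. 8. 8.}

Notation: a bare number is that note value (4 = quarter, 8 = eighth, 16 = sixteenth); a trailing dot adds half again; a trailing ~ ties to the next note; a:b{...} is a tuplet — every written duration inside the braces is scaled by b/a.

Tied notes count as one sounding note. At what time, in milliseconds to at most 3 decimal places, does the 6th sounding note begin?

1. 0.0ms @ 0 + 317.46ms (3/7)
2. 317.46ms @ 3/7 + 634.921ms (6/7)
3. 952.381ms @ 9/7 + 317.46ms (3/7)
4. 1269.841ms @ 12/7 + 317.46ms (3/7)
5. 1587.302ms @ 15/7 + 317.46ms (3/7)
6. 1904.762ms @ 18/7 + 317.46ms (3/7)

note 6 onset = 18/7b = 1904.762ms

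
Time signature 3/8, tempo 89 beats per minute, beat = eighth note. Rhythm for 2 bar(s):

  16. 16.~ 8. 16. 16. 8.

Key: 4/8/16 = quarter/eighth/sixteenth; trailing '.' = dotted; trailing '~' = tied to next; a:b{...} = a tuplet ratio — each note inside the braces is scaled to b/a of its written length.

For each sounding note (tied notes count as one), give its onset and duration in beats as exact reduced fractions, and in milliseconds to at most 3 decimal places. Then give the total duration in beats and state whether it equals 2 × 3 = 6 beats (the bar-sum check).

1) 0.0ms=0b +505.618ms=3/4b
2) 505.618ms=3/4b +1516.854ms=9/4b
3) 2022.472ms=3b +505.618ms=3/4b
4) 2528.09ms=15/4b +505.618ms=3/4b
5) 3033.708ms=9/2b +1011.236ms=3/2b
Σ=6b of 6 (89bpm 3/8) — PASS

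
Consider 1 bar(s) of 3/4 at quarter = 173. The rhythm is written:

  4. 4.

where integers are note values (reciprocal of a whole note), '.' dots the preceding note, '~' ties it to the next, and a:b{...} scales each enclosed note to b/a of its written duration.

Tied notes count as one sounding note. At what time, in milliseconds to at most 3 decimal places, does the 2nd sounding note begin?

1. 0.0ms @ 0 + 520.231ms (3/2)
2. 520.231ms @ 3/2 + 520.231ms (3/2)

note 2 onset = 3/2b = 520.231ms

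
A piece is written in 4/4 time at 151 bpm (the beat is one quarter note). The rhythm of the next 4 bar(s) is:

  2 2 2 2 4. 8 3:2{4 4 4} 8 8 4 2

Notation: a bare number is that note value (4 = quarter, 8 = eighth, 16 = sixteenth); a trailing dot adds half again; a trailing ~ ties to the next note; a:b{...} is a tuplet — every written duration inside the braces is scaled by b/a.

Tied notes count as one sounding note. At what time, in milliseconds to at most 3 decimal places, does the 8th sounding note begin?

note 8 onset = 32/3b = 4238.411ms

1. 0.0ms @ 0 + 794.702ms (2)
2. 794.702ms @ 2 + 794.702ms (2)
3. 1589.404ms @ 4 + 794.702ms (2)
4. 2384.106ms @ 6 + 794.702ms (2)
5. 3178.808ms @ 8 + 596.026ms (3/2)
6. 3774.834ms @ 19/2 + 198.675ms (1/2)
7. 3973.51ms @ 10 + 264.901ms (2/3)
8. 4238.411ms @ 32/3 + 264.901ms (2/3)
9. 4503.311ms @ 34/3 + 264.901ms (2/3)
10. 4768.212ms @ 12 + 198.675ms (1/2)
11. 4966.887ms @ 25/2 + 198.675ms (1/2)
12. 5165.563ms @ 13 + 397.351ms (1)
13. 5562.914ms @ 14 + 794.702ms (2)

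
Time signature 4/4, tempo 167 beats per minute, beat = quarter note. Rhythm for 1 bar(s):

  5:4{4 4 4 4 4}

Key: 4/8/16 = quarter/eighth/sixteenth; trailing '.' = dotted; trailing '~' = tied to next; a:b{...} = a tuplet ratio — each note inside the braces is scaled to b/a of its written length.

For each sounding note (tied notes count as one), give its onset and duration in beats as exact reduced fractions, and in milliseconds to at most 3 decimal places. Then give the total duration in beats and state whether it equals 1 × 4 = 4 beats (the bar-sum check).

1) 0.0ms=0b +287.425ms=4/5b
2) 287.425ms=4/5b +287.425ms=4/5b
3) 574.85ms=8/5b +287.425ms=4/5b
4) 862.275ms=12/5b +287.425ms=4/5b
5) 1149.701ms=16/5b +287.425ms=4/5b
Σ=4b of 4 (167bpm 4/4) — PASS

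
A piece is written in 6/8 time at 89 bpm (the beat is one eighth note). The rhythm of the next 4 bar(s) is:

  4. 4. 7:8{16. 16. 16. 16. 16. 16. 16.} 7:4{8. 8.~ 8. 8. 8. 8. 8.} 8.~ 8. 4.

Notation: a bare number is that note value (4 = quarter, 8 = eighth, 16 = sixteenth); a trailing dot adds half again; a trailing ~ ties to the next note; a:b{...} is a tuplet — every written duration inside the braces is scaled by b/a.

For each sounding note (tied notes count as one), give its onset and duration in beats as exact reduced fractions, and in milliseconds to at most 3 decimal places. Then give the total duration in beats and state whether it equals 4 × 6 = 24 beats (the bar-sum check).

1) 0.0ms=0b +2022.472ms=3b
2) 2022.472ms=3b +2022.472ms=3b
3) 4044.944ms=6b +577.849ms=6/7b
4) 4622.793ms=48/7b +577.849ms=6/7b
5) 5200.642ms=54/7b +577.849ms=6/7b
6) 5778.491ms=60/7b +577.849ms=6/7b
7) 6356.34ms=66/7b +577.849ms=6/7b
8) 6934.189ms=72/7b +577.849ms=6/7b
9) 7512.039ms=78/7b +577.849ms=6/7b
10) 8089.888ms=12b +577.849ms=6/7b
11) 8667.737ms=90/7b +1155.698ms=12/7b
12) 9823.435ms=102/7b +577.849ms=6/7b
13) 10401.284ms=108/7b +577.849ms=6/7b
14) 10979.133ms=114/7b +577.849ms=6/7b
15) 11556.982ms=120/7b +577.849ms=6/7b
16) 12134.831ms=18b +2022.472ms=3b
17) 14157.303ms=21b +2022.472ms=3b
Σ=24b of 24 (89bpm 6/8) — PASS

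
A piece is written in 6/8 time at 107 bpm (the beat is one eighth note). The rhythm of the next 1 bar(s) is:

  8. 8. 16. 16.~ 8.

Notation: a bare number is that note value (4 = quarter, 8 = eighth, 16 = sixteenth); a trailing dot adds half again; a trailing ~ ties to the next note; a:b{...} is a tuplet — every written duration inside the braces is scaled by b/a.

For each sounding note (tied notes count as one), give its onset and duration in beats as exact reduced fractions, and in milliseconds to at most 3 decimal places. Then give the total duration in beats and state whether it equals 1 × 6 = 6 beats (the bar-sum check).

1) 0.0ms=0b +841.121ms=3/2b
2) 841.121ms=3/2b +841.121ms=3/2b
3) 1682.243ms=3b +420.561ms=3/4b
4) 2102.804ms=15/4b +1261.682ms=9/4b
Σ=6b of 6 (107bpm 6/8) — PASS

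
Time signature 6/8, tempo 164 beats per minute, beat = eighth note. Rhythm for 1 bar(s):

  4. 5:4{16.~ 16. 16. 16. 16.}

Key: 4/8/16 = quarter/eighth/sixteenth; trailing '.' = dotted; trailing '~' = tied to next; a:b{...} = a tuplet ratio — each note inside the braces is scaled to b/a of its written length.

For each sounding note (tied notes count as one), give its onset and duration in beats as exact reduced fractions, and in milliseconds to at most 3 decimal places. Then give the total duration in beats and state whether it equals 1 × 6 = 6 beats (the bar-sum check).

1) 0.0ms=0b +1097.561ms=3b
2) 1097.561ms=3b +439.024ms=6/5b
3) 1536.585ms=21/5b +219.512ms=3/5b
4) 1756.098ms=24/5b +219.512ms=3/5b
5) 1975.61ms=27/5b +219.512ms=3/5b
Σ=6b of 6 (164bpm 6/8) — PASS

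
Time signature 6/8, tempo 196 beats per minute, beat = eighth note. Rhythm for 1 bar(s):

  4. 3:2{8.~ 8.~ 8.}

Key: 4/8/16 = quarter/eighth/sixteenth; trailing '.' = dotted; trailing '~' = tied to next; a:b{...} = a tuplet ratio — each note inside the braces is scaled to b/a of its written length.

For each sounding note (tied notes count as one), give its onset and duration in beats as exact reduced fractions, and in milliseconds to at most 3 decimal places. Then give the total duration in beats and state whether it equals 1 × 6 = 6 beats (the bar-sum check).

1) 0.0ms=0b +918.367ms=3b
2) 918.367ms=3b +918.367ms=3b
Σ=6b of 6 (196bpm 6/8) — PASS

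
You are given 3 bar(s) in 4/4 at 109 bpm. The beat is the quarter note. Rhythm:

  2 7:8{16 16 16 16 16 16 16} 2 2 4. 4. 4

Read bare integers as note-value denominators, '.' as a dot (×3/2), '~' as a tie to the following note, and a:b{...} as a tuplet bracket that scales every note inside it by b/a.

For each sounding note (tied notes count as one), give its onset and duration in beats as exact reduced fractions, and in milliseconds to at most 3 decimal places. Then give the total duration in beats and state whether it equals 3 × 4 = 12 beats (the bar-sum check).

1) 0.0ms=0b +1100.917ms=2b
2) 1100.917ms=2b +157.274ms=2/7b
3) 1258.191ms=16/7b +157.274ms=2/7b
4) 1415.465ms=18/7b +157.274ms=2/7b
5) 1572.739ms=20/7b +157.274ms=2/7b
6) 1730.013ms=22/7b +157.274ms=2/7b
7) 1887.287ms=24/7b +157.274ms=2/7b
8) 2044.561ms=26/7b +157.274ms=2/7b
9) 2201.835ms=4b +1100.917ms=2b
10) 3302.752ms=6b +1100.917ms=2b
11) 4403.67ms=8b +825.688ms=3/2b
12) 5229.358ms=19/2b +825.688ms=3/2b
13) 6055.046ms=11b +550.459ms=1b
Σ=12b of 12 (109bpm 4/4) — PASS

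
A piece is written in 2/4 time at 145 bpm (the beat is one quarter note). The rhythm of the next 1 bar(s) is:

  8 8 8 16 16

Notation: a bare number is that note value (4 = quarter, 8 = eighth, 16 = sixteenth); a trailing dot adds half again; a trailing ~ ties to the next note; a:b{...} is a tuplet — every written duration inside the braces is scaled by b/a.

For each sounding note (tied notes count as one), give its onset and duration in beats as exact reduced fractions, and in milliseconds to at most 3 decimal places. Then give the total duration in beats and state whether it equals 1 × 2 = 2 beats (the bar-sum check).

1) 0.0ms=0b +206.897ms=1/2b
2) 206.897ms=1/2b +206.897ms=1/2b
3) 413.793ms=1b +206.897ms=1/2b
4) 620.69ms=3/2b +103.448ms=1/4b
5) 724.138ms=7/4b +103.448ms=1/4b
Σ=2b of 2 (145bpm 2/4) — PASS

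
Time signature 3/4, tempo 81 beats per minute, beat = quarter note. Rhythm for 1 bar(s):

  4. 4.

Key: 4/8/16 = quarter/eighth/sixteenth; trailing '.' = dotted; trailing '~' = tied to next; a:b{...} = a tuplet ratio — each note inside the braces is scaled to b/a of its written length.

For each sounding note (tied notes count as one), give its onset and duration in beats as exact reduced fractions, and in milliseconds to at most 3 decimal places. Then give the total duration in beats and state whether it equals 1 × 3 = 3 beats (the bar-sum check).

1) 0.0ms=0b +1111.111ms=3/2b
2) 1111.111ms=3/2b +1111.111ms=3/2b
Σ=3b of 3 (81bpm 3/4) — PASS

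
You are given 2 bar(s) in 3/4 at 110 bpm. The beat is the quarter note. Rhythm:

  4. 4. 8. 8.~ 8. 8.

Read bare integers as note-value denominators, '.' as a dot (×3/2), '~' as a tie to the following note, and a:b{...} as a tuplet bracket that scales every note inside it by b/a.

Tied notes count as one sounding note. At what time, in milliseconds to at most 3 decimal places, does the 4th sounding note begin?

1. 0.0ms @ 0 + 818.182ms (3/2)
2. 818.182ms @ 3/2 + 818.182ms (3/2)
3. 1636.364ms @ 3 + 409.091ms (3/4)
4. 2045.455ms @ 15/4 + 818.182ms (3/2)
5. 2863.636ms @ 21/4 + 409.091ms (3/4)

note 4 onset = 15/4b = 2045.455ms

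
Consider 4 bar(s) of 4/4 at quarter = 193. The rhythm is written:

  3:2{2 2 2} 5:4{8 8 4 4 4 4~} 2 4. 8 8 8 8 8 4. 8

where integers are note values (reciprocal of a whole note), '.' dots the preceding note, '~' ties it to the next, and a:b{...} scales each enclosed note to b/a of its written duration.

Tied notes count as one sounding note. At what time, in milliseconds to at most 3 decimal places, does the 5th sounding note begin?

1. 0.0ms @ 0 + 414.508ms (4/3)
2. 414.508ms @ 4/3 + 414.508ms (4/3)
3. 829.016ms @ 8/3 + 414.508ms (4/3)
4. 1243.523ms @ 4 + 124.352ms (2/5)
5. 1367.876ms @ 22/5 + 124.352ms (2/5)
6. 1492.228ms @ 24/5 + 248.705ms (4/5)
7. 1740.933ms @ 28/5 + 248.705ms (4/5)
8. 1989.637ms @ 32/5 + 248.705ms (4/5)
9. 2238.342ms @ 36/5 + 870.466ms (14/5)
10. 3108.808ms @ 10 + 466.321ms (3/2)
11. 3575.13ms @ 23/2 + 155.44ms (1/2)
12. 3730.57ms @ 12 + 155.44ms (1/2)
13. 3886.01ms @ 25/2 + 155.44ms (1/2)
14. 4041.451ms @ 13 + 155.44ms (1/2)
15. 4196.891ms @ 27/2 + 155.44ms (1/2)
16. 4352.332ms @ 14 + 466.321ms (3/2)
17. 4818.653ms @ 31/2 + 155.44ms (1/2)

note 5 onset = 22/5b = 1367.876ms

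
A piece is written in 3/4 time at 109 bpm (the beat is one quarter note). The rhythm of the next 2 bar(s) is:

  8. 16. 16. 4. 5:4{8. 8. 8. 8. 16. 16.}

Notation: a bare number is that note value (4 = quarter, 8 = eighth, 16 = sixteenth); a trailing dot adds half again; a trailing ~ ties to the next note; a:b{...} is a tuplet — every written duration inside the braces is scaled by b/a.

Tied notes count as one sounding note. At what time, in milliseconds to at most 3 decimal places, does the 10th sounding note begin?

1. 0.0ms @ 0 + 412.844ms (3/4)
2. 412.844ms @ 3/4 + 206.422ms (3/8)
3. 619.266ms @ 9/8 + 206.422ms (3/8)
4. 825.688ms @ 3/2 + 825.688ms (3/2)
5. 1651.376ms @ 3 + 330.275ms (3/5)
6. 1981.651ms @ 18/5 + 330.275ms (3/5)
7. 2311.927ms @ 21/5 + 330.275ms (3/5)
8. 2642.202ms @ 24/5 + 330.275ms (3/5)
9. 2972.477ms @ 27/5 + 165.138ms (3/10)
10. 3137.615ms @ 57/10 + 165.138ms (3/10)

note 10 onset = 57/10b = 3137.615ms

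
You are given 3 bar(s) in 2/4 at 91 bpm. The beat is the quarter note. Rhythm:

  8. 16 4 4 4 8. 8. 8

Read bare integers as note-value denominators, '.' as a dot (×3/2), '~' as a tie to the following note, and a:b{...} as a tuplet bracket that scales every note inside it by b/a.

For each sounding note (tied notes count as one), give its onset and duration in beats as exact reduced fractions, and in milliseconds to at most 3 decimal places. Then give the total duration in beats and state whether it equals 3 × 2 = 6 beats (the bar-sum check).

1) 0.0ms=0b +494.505ms=3/4b
2) 494.505ms=3/4b +164.835ms=1/4b
3) 659.341ms=1b +659.341ms=1b
4) 1318.681ms=2b +659.341ms=1b
5) 1978.022ms=3b +659.341ms=1b
6) 2637.363ms=4b +494.505ms=3/4b
7) 3131.868ms=19/4b +494.505ms=3/4b
8) 3626.374ms=11/2b +329.67ms=1/2b
Σ=6b of 6 (91bpm 2/4) — PASS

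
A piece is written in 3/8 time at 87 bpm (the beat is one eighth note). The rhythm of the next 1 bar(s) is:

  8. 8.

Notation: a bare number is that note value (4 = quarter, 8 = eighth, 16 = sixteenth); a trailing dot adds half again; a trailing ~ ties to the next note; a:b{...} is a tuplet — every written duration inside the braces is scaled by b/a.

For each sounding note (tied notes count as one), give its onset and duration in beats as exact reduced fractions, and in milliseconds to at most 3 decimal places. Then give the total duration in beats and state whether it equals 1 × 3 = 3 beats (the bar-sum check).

1) 0.0ms=0b +1034.483ms=3/2b
2) 1034.483ms=3/2b +1034.483ms=3/2b
Σ=3b of 3 (87bpm 3/8) — PASS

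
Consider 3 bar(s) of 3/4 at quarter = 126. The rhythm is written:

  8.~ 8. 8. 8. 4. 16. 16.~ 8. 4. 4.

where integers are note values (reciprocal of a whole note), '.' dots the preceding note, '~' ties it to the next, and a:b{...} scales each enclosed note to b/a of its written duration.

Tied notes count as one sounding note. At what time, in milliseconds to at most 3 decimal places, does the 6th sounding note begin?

note 6 onset = 39/8b = 2321.429ms

1. 0.0ms @ 0 + 714.286ms (3/2)
2. 714.286ms @ 3/2 + 357.143ms (3/4)
3. 1071.429ms @ 9/4 + 357.143ms (3/4)
4. 1428.571ms @ 3 + 714.286ms (3/2)
5. 2142.857ms @ 9/2 + 178.571ms (3/8)
6. 2321.429ms @ 39/8 + 535.714ms (9/8)
7. 2857.143ms @ 6 + 714.286ms (3/2)
8. 3571.429ms @ 15/2 + 714.286ms (3/2)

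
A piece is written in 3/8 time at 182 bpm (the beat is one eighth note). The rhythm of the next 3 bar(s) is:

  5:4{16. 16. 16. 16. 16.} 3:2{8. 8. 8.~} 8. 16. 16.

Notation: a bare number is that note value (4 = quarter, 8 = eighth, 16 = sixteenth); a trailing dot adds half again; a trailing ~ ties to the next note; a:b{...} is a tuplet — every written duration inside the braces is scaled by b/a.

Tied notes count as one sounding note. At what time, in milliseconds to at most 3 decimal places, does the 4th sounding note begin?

1. 0.0ms @ 0 + 197.802ms (3/5)
2. 197.802ms @ 3/5 + 197.802ms (3/5)
3. 395.604ms @ 6/5 + 197.802ms (3/5)
4. 593.407ms @ 9/5 + 197.802ms (3/5)
5. 791.209ms @ 12/5 + 197.802ms (3/5)
6. 989.011ms @ 3 + 329.67ms (1)
7. 1318.681ms @ 4 + 329.67ms (1)
8. 1648.352ms @ 5 + 824.176ms (5/2)
9. 2472.527ms @ 15/2 + 247.253ms (3/4)
10. 2719.78ms @ 33/4 + 247.253ms (3/4)

note 4 onset = 9/5b = 593.407ms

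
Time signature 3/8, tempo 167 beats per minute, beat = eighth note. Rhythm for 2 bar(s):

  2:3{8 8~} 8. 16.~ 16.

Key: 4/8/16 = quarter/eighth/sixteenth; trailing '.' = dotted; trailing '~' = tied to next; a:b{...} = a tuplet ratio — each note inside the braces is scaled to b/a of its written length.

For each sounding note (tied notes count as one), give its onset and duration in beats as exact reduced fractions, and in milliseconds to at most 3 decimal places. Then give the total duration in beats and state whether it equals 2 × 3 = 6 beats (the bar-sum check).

1) 0.0ms=0b +538.922ms=3/2b
2) 538.922ms=3/2b +1077.844ms=3b
3) 1616.766ms=9/2b +538.922ms=3/2b
Σ=6b of 6 (167bpm 3/8) — PASS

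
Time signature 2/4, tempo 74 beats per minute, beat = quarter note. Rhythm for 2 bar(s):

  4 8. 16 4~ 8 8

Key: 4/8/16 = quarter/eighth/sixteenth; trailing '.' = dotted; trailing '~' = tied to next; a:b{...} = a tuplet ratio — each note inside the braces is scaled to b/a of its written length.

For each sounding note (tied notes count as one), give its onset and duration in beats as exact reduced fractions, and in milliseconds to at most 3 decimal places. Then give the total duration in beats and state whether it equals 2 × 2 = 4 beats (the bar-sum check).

1) 0.0ms=0b +810.811ms=1b
2) 810.811ms=1b +608.108ms=3/4b
3) 1418.919ms=7/4b +202.703ms=1/4b
4) 1621.622ms=2b +1216.216ms=3/2b
5) 2837.838ms=7/2b +405.405ms=1/2b
Σ=4b of 4 (74bpm 2/4) — PASS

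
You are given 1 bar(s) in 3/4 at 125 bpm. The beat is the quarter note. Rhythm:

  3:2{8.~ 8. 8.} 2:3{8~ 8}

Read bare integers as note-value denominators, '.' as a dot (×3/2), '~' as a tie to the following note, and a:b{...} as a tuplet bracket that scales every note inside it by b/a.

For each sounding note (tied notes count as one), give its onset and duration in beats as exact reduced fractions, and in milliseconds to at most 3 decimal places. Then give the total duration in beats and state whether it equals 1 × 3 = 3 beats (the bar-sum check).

1) 0.0ms=0b +480.0ms=1b
2) 480.0ms=1b +240.0ms=1/2b
3) 720.0ms=3/2b +720.0ms=3/2b
Σ=3b of 3 (125bpm 3/4) — PASS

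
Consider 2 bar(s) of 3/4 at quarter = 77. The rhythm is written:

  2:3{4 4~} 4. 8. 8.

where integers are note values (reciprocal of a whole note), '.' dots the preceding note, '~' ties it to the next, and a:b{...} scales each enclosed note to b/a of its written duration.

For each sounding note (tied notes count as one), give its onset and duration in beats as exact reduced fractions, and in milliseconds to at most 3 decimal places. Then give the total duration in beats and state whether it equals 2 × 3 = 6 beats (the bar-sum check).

1) 0.0ms=0b +1168.831ms=3/2b
2) 1168.831ms=3/2b +2337.662ms=3b
3) 3506.494ms=9/2b +584.416ms=3/4b
4) 4090.909ms=21/4b +584.416ms=3/4b
Σ=6b of 6 (77bpm 3/4) — PASS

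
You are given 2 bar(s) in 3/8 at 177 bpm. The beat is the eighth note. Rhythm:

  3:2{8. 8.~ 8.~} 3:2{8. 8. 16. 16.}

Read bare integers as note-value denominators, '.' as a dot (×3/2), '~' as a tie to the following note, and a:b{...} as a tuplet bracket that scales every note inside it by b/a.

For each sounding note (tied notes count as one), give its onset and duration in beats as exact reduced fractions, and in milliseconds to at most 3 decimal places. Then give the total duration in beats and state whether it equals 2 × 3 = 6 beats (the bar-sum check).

1) 0.0ms=0b +338.983ms=1b
2) 338.983ms=1b +1016.949ms=3b
3) 1355.932ms=4b +338.983ms=1b
4) 1694.915ms=5b +169.492ms=1/2b
5) 1864.407ms=11/2b +169.492ms=1/2b
Σ=6b of 6 (177bpm 3/8) — PASS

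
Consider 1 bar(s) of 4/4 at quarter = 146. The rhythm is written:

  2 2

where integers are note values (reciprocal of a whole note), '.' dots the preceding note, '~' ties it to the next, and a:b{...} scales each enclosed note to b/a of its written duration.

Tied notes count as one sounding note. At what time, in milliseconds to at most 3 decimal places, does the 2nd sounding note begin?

note 2 onset = 2b = 821.918ms

1. 0.0ms @ 0 + 821.918ms (2)
2. 821.918ms @ 2 + 821.918ms (2)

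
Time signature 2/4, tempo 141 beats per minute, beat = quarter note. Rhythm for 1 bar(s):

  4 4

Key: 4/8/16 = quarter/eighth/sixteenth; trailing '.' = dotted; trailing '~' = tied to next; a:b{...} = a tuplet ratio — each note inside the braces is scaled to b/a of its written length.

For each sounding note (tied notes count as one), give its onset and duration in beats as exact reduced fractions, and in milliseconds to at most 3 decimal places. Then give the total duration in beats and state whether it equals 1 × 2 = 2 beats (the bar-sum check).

1) 0.0ms=0b +425.532ms=1b
2) 425.532ms=1b +425.532ms=1b
Σ=2b of 2 (141bpm 2/4) — PASS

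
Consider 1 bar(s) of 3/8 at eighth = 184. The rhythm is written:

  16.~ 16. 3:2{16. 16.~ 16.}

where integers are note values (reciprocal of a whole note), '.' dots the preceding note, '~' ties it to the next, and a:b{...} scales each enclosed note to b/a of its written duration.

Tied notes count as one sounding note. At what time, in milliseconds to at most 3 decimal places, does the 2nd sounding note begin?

note 2 onset = 3/2b = 489.13ms

1. 0.0ms @ 0 + 489.13ms (3/2)
2. 489.13ms @ 3/2 + 163.043ms (1/2)
3. 652.174ms @ 2 + 326.087ms (1)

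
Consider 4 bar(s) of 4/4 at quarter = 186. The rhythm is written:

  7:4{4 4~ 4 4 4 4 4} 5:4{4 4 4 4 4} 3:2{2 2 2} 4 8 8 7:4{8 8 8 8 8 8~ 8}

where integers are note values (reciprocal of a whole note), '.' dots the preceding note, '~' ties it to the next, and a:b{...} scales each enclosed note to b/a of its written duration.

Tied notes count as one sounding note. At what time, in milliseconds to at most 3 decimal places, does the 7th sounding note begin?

note 7 onset = 4b = 1290.323ms

1. 0.0ms @ 0 + 184.332ms (4/7)
2. 184.332ms @ 4/7 + 368.664ms (8/7)
3. 552.995ms @ 12/7 + 184.332ms (4/7)
4. 737.327ms @ 16/7 + 184.332ms (4/7)
5. 921.659ms @ 20/7 + 184.332ms (4/7)
6. 1105.991ms @ 24/7 + 184.332ms (4/7)
7. 1290.323ms @ 4 + 258.065ms (4/5)
8. 1548.387ms @ 24/5 + 258.065ms (4/5)
9. 1806.452ms @ 28/5 + 258.065ms (4/5)
10. 2064.516ms @ 32/5 + 258.065ms (4/5)
11. 2322.581ms @ 36/5 + 258.065ms (4/5)
12. 2580.645ms @ 8 + 430.108ms (4/3)
13. 3010.753ms @ 28/3 + 430.108ms (4/3)
14. 3440.86ms @ 32/3 + 430.108ms (4/3)
15. 3870.968ms @ 12 + 322.581ms (1)
16. 4193.548ms @ 13 + 161.29ms (1/2)
17. 4354.839ms @ 27/2 + 161.29ms (1/2)
18. 4516.129ms @ 14 + 92.166ms (2/7)
19. 4608.295ms @ 100/7 + 92.166ms (2/7)
20. 4700.461ms @ 102/7 + 92.166ms (2/7)
21. 4792.627ms @ 104/7 + 92.166ms (2/7)
22. 4884.793ms @ 106/7 + 92.166ms (2/7)
23. 4976.959ms @ 108/7 + 184.332ms (4/7)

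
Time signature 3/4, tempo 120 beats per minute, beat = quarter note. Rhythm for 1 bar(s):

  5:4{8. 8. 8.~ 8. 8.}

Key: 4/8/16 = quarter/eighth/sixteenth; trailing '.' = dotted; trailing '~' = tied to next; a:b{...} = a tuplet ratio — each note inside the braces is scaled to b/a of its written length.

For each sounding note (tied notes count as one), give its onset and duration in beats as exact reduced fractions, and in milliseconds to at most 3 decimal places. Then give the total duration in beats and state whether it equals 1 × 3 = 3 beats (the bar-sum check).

1) 0.0ms=0b +300.0ms=3/5b
2) 300.0ms=3/5b +300.0ms=3/5b
3) 600.0ms=6/5b +600.0ms=6/5b
4) 1200.0ms=12/5b +300.0ms=3/5b
Σ=3b of 3 (120bpm 3/4) — PASS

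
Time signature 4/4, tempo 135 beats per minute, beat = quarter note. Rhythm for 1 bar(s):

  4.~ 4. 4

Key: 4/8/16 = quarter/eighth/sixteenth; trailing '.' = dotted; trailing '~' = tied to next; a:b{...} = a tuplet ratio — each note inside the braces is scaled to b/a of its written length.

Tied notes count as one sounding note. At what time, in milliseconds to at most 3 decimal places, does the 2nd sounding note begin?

note 2 onset = 3b = 1333.333ms

1. 0.0ms @ 0 + 1333.333ms (3)
2. 1333.333ms @ 3 + 444.444ms (1)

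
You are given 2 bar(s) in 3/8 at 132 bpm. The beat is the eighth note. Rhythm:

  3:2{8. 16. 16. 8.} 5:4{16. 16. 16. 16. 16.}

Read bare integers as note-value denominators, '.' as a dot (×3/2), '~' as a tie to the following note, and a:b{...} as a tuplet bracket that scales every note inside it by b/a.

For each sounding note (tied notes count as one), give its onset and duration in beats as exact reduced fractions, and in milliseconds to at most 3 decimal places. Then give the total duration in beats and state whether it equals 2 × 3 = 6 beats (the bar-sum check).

1) 0.0ms=0b +454.545ms=1b
2) 454.545ms=1b +227.273ms=1/2b
3) 681.818ms=3/2b +227.273ms=1/2b
4) 909.091ms=2b +454.545ms=1b
5) 1363.636ms=3b +272.727ms=3/5b
6) 1636.364ms=18/5b +272.727ms=3/5b
7) 1909.091ms=21/5b +272.727ms=3/5b
8) 2181.818ms=24/5b +272.727ms=3/5b
9) 2454.545ms=27/5b +272.727ms=3/5b
Σ=6b of 6 (132bpm 3/8) — PASS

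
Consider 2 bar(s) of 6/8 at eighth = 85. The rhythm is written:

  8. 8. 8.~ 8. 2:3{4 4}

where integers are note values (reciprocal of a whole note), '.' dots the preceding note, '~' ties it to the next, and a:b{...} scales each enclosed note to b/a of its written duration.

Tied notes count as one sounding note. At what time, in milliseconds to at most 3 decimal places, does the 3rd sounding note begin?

note 3 onset = 3b = 2117.647ms

1. 0.0ms @ 0 + 1058.824ms (3/2)
2. 1058.824ms @ 3/2 + 1058.824ms (3/2)
3. 2117.647ms @ 3 + 2117.647ms (3)
4. 4235.294ms @ 6 + 2117.647ms (3)
5. 6352.941ms @ 9 + 2117.647ms (3)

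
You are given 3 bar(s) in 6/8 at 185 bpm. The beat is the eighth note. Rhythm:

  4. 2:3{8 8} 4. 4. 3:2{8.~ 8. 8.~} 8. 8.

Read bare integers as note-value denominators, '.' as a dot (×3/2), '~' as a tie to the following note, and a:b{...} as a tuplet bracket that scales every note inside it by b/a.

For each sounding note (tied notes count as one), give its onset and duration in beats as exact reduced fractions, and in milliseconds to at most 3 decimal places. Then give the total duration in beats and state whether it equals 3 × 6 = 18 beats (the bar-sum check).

1) 0.0ms=0b +972.973ms=3b
2) 972.973ms=3b +486.486ms=3/2b
3) 1459.459ms=9/2b +486.486ms=3/2b
4) 1945.946ms=6b +972.973ms=3b
5) 2918.919ms=9b +972.973ms=3b
6) 3891.892ms=12b +648.649ms=2b
7) 4540.541ms=14b +810.811ms=5/2b
8) 5351.351ms=33/2b +486.486ms=3/2b
Σ=18b of 18 (185bpm 6/8) — PASS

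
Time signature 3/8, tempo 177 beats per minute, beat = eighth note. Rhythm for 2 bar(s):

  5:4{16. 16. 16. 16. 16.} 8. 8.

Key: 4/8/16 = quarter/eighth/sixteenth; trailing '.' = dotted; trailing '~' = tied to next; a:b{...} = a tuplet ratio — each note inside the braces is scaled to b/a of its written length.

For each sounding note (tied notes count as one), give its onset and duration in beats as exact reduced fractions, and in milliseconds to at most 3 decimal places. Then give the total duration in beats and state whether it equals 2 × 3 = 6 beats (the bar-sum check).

1) 0.0ms=0b +203.39ms=3/5b
2) 203.39ms=3/5b +203.39ms=3/5b
3) 406.78ms=6/5b +203.39ms=3/5b
4) 610.169ms=9/5b +203.39ms=3/5b
5) 813.559ms=12/5b +203.39ms=3/5b
6) 1016.949ms=3b +508.475ms=3/2b
7) 1525.424ms=9/2b +508.475ms=3/2b
Σ=6b of 6 (177bpm 3/8) — PASS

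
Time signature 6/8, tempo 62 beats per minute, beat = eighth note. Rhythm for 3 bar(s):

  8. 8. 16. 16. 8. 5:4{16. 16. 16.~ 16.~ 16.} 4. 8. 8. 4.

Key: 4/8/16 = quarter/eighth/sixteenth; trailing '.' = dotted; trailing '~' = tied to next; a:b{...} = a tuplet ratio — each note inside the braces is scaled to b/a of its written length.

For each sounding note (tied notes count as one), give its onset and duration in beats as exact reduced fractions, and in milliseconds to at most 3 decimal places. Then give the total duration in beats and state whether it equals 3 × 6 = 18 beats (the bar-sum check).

1) 0.0ms=0b +1451.613ms=3/2b
2) 1451.613ms=3/2b +1451.613ms=3/2b
3) 2903.226ms=3b +725.806ms=3/4b
4) 3629.032ms=15/4b +725.806ms=3/4b
5) 4354.839ms=9/2b +1451.613ms=3/2b
6) 5806.452ms=6b +580.645ms=3/5b
7) 6387.097ms=33/5b +580.645ms=3/5b
8) 6967.742ms=36/5b +1741.935ms=9/5b
9) 8709.677ms=9b +2903.226ms=3b
10) 11612.903ms=12b +1451.613ms=3/2b
11) 13064.516ms=27/2b +1451.613ms=3/2b
12) 14516.129ms=15b +2903.226ms=3b
Σ=18b of 18 (62bpm 6/8) — PASS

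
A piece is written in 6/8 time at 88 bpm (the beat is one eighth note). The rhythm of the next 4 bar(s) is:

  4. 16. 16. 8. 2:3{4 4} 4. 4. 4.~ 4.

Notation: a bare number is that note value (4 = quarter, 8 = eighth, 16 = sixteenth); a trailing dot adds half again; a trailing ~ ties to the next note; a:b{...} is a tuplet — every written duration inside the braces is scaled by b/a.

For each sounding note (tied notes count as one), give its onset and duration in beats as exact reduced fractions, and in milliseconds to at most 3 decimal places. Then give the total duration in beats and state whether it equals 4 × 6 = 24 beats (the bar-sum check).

1) 0.0ms=0b +2045.455ms=3b
2) 2045.455ms=3b +511.364ms=3/4b
3) 2556.818ms=15/4b +511.364ms=3/4b
4) 3068.182ms=9/2b +1022.727ms=3/2b
5) 4090.909ms=6b +2045.455ms=3b
6) 6136.364ms=9b +2045.455ms=3b
7) 8181.818ms=12b +2045.455ms=3b
8) 10227.273ms=15b +2045.455ms=3b
9) 12272.727ms=18b +4090.909ms=6b
Σ=24b of 24 (88bpm 6/8) — PASS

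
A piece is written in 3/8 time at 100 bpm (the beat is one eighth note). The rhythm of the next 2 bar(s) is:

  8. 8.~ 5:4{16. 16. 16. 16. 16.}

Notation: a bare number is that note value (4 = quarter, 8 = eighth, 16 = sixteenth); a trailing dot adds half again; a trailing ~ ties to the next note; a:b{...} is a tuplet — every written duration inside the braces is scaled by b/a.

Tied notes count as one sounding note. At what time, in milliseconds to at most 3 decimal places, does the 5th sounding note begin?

note 5 onset = 24/5b = 2880.0ms

1. 0.0ms @ 0 + 900.0ms (3/2)
2. 900.0ms @ 3/2 + 1260.0ms (21/10)
3. 2160.0ms @ 18/5 + 360.0ms (3/5)
4. 2520.0ms @ 21/5 + 360.0ms (3/5)
5. 2880.0ms @ 24/5 + 360.0ms (3/5)
6. 3240.0ms @ 27/5 + 360.0ms (3/5)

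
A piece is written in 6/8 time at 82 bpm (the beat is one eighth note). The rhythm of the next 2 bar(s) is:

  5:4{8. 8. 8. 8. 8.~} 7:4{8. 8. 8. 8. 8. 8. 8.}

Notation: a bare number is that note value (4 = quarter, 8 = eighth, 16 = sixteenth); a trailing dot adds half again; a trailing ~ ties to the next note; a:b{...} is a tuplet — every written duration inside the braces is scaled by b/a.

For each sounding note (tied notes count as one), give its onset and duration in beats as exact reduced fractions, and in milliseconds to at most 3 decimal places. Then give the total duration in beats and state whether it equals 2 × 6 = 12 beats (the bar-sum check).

1) 0.0ms=0b +878.049ms=6/5b
2) 878.049ms=6/5b +878.049ms=6/5b
3) 1756.098ms=12/5b +878.049ms=6/5b
4) 2634.146ms=18/5b +878.049ms=6/5b
5) 3512.195ms=24/5b +1505.226ms=72/35b
6) 5017.422ms=48/7b +627.178ms=6/7b
7) 5644.599ms=54/7b +627.178ms=6/7b
8) 6271.777ms=60/7b +627.178ms=6/7b
9) 6898.955ms=66/7b +627.178ms=6/7b
10) 7526.132ms=72/7b +627.178ms=6/7b
11) 8153.31ms=78/7b +627.178ms=6/7b
Σ=12b of 12 (82bpm 6/8) — PASS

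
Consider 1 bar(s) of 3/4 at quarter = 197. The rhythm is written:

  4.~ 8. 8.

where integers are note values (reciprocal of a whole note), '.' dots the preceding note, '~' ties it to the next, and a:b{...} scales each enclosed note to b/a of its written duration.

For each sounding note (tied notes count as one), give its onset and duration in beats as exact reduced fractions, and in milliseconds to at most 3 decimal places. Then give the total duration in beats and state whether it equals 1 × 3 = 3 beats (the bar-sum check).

1) 0.0ms=0b +685.279ms=9/4b
2) 685.279ms=9/4b +228.426ms=3/4b
Σ=3b of 3 (197bpm 3/4) — PASS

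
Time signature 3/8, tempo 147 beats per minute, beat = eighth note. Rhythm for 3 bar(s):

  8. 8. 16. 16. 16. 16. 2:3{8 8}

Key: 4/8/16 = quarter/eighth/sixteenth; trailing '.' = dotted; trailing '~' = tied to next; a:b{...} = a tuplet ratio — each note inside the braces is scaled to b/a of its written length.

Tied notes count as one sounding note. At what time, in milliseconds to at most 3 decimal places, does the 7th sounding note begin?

1. 0.0ms @ 0 + 612.245ms (3/2)
2. 612.245ms @ 3/2 + 612.245ms (3/2)
3. 1224.49ms @ 3 + 306.122ms (3/4)
4. 1530.612ms @ 15/4 + 306.122ms (3/4)
5. 1836.735ms @ 9/2 + 306.122ms (3/4)
6. 2142.857ms @ 21/4 + 306.122ms (3/4)
7. 2448.98ms @ 6 + 612.245ms (3/2)
8. 3061.224ms @ 15/2 + 612.245ms (3/2)

note 7 onset = 6b = 2448.98ms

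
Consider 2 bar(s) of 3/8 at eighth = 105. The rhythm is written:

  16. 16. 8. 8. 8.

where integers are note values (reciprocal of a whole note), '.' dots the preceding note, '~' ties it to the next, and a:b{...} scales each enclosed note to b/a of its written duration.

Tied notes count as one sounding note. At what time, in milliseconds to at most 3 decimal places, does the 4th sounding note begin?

1. 0.0ms @ 0 + 428.571ms (3/4)
2. 428.571ms @ 3/4 + 428.571ms (3/4)
3. 857.143ms @ 3/2 + 857.143ms (3/2)
4. 1714.286ms @ 3 + 857.143ms (3/2)
5. 2571.429ms @ 9/2 + 857.143ms (3/2)

note 4 onset = 3b = 1714.286ms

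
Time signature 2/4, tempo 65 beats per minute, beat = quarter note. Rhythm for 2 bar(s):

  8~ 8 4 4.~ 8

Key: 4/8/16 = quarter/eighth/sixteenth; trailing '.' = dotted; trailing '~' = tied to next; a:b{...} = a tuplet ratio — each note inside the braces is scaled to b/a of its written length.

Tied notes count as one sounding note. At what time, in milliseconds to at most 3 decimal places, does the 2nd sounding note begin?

note 2 onset = 1b = 923.077ms

1. 0.0ms @ 0 + 923.077ms (1)
2. 923.077ms @ 1 + 923.077ms (1)
3. 1846.154ms @ 2 + 1846.154ms (2)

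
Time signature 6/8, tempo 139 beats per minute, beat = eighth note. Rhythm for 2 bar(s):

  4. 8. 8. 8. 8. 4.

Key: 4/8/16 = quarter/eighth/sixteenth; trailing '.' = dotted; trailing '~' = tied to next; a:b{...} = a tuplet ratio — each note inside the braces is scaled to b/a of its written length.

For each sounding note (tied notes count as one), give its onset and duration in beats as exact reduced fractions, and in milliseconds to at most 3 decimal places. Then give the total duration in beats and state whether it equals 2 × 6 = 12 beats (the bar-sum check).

1) 0.0ms=0b +1294.964ms=3b
2) 1294.964ms=3b +647.482ms=3/2b
3) 1942.446ms=9/2b +647.482ms=3/2b
4) 2589.928ms=6b +647.482ms=3/2b
5) 3237.41ms=15/2b +647.482ms=3/2b
6) 3884.892ms=9b +1294.964ms=3b
Σ=12b of 12 (139bpm 6/8) — PASS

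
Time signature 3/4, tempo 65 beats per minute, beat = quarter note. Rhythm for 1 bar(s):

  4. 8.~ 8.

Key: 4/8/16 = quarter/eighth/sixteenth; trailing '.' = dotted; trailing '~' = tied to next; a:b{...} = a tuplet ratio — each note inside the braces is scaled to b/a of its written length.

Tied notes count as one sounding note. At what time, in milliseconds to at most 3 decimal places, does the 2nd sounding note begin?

note 2 onset = 3/2b = 1384.615ms

1. 0.0ms @ 0 + 1384.615ms (3/2)
2. 1384.615ms @ 3/2 + 1384.615ms (3/2)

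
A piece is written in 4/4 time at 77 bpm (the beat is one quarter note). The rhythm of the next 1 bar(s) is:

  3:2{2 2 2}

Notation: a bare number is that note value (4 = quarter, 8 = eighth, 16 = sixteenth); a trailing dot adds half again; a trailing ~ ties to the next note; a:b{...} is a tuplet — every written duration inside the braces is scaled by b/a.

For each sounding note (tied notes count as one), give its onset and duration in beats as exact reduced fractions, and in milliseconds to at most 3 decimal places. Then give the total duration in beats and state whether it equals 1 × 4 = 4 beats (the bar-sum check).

1) 0.0ms=0b +1038.961ms=4/3b
2) 1038.961ms=4/3b +1038.961ms=4/3b
3) 2077.922ms=8/3b +1038.961ms=4/3b
Σ=4b of 4 (77bpm 4/4) — PASS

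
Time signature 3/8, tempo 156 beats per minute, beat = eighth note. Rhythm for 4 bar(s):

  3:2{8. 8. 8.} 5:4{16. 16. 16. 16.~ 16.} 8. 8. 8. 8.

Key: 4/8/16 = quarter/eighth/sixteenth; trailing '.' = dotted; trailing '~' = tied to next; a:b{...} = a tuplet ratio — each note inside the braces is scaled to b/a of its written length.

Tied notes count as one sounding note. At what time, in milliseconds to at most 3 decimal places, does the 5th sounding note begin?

note 5 onset = 18/5b = 1384.615ms

1. 0.0ms @ 0 + 384.615ms (1)
2. 384.615ms @ 1 + 384.615ms (1)
3. 769.231ms @ 2 + 384.615ms (1)
4. 1153.846ms @ 3 + 230.769ms (3/5)
5. 1384.615ms @ 18/5 + 230.769ms (3/5)
6. 1615.385ms @ 21/5 + 230.769ms (3/5)
7. 1846.154ms @ 24/5 + 461.538ms (6/5)
8. 2307.692ms @ 6 + 576.923ms (3/2)
9. 2884.615ms @ 15/2 + 576.923ms (3/2)
10. 3461.538ms @ 9 + 576.923ms (3/2)
11. 4038.462ms @ 21/2 + 576.923ms (3/2)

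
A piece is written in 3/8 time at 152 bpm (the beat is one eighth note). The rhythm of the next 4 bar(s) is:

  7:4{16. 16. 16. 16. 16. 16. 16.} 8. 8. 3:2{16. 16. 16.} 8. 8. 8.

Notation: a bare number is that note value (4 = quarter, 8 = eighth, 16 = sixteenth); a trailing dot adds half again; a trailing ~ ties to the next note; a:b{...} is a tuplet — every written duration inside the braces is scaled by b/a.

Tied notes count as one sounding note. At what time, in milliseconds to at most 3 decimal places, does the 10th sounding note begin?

note 10 onset = 6b = 2368.421ms

1. 0.0ms @ 0 + 169.173ms (3/7)
2. 169.173ms @ 3/7 + 169.173ms (3/7)
3. 338.346ms @ 6/7 + 169.173ms (3/7)
4. 507.519ms @ 9/7 + 169.173ms (3/7)
5. 676.692ms @ 12/7 + 169.173ms (3/7)
6. 845.865ms @ 15/7 + 169.173ms (3/7)
7. 1015.038ms @ 18/7 + 169.173ms (3/7)
8. 1184.211ms @ 3 + 592.105ms (3/2)
9. 1776.316ms @ 9/2 + 592.105ms (3/2)
10. 2368.421ms @ 6 + 197.368ms (1/2)
11. 2565.789ms @ 13/2 + 197.368ms (1/2)
12. 2763.158ms @ 7 + 197.368ms (1/2)
13. 2960.526ms @ 15/2 + 592.105ms (3/2)
14. 3552.632ms @ 9 + 592.105ms (3/2)
15. 4144.737ms @ 21/2 + 592.105ms (3/2)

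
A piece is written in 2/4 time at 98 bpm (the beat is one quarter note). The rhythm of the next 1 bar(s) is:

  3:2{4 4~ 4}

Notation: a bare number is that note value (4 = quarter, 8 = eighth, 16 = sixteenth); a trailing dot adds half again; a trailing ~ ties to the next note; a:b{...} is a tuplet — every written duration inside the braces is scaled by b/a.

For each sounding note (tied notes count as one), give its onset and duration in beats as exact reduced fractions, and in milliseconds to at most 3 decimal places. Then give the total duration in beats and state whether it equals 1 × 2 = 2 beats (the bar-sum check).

1) 0.0ms=0b +408.163ms=2/3b
2) 408.163ms=2/3b +816.327ms=4/3b
Σ=2b of 2 (98bpm 2/4) — PASS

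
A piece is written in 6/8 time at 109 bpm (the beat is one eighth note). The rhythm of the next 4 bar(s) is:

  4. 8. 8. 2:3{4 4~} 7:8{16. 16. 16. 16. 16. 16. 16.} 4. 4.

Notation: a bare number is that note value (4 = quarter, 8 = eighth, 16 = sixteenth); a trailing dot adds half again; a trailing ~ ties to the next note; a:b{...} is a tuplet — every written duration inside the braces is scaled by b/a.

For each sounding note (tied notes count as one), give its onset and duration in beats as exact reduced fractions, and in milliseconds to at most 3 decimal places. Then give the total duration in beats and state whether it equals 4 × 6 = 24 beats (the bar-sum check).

1) 0.0ms=0b +1651.376ms=3b
2) 1651.376ms=3b +825.688ms=3/2b
3) 2477.064ms=9/2b +825.688ms=3/2b
4) 3302.752ms=6b +1651.376ms=3b
5) 4954.128ms=9b +2123.198ms=27/7b
6) 7077.326ms=90/7b +471.822ms=6/7b
7) 7549.148ms=96/7b +471.822ms=6/7b
8) 8020.97ms=102/7b +471.822ms=6/7b
9) 8492.792ms=108/7b +471.822ms=6/7b
10) 8964.613ms=114/7b +471.822ms=6/7b
11) 9436.435ms=120/7b +471.822ms=6/7b
12) 9908.257ms=18b +1651.376ms=3b
13) 11559.633ms=21b +1651.376ms=3b
Σ=24b of 24 (109bpm 6/8) — PASS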